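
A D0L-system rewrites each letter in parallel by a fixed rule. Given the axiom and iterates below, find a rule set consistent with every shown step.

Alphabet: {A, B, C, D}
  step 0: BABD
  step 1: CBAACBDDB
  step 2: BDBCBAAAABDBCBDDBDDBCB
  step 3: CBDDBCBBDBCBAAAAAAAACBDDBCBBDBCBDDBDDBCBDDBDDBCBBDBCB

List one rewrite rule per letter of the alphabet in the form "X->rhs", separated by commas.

A->AA, B->CB, C->BDB, D->DDB

  step 2 ⇒ step 3: BDBCBAAAABDBCBDDBDDBCB ⇒ CB·DDB·CB·BDB·CB·AA·AA·AA·AA·CB·DDB·CB·BDB·CB·DDB·DDB·CB·DDB·DDB·CB·BDB·CB
    A ↦ AA
    B ↦ CB
    C ↦ BDB
    D ↦ DDB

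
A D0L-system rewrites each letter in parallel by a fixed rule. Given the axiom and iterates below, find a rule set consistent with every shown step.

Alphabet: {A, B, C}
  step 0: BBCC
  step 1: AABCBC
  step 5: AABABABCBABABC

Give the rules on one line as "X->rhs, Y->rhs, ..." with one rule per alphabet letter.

A->B, B->A, C->BC

  step 0 ⇒ step 1: BBCC ⇒ A·A·BC·BC
    B ↦ A
    C ↦ BC
    A ↦ B  (constrained at step 1)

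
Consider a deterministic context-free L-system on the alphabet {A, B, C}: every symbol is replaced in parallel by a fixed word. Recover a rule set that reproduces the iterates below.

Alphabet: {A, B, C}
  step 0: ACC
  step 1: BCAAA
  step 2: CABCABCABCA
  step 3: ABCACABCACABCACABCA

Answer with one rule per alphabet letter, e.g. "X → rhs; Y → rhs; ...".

  step 2 ⇒ step 3: CABCABCABCA ⇒ A·BCA·C·A·BCA·C·A·BCA·C·A·BCA
    A ↦ BCA
    B ↦ C
    C ↦ A

A->BCA, B->C, C->A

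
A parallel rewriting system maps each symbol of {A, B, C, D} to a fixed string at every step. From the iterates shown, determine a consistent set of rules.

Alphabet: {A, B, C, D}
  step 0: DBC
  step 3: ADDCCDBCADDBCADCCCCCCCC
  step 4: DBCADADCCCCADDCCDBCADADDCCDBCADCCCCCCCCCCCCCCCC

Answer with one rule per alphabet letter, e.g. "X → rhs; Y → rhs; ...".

A->DBC, B->D, C->CC, D->AD

  step 3 ⇒ step 4: ADDCCDBCADDBCADCCCCCCCC ⇒ DBC·AD·AD·CC·CC·AD·D·CC·DBC·AD·AD·D·CC·DBC·AD·CC·CC·CC·CC·CC·CC·CC·CC
    A ↦ DBC
    B ↦ D
    C ↦ CC
    D ↦ AD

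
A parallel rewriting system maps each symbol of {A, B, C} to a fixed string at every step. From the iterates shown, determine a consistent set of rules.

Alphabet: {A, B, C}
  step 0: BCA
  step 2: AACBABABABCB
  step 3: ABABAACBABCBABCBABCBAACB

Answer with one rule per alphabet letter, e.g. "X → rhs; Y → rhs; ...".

  step 2 ⇒ step 3: AACBABABABCB ⇒ AB·AB·AA·CB·AB·CB·AB·CB·AB·CB·AA·CB
    A ↦ AB
    B ↦ CB
    C ↦ AA

A->AB, B->CB, C->AA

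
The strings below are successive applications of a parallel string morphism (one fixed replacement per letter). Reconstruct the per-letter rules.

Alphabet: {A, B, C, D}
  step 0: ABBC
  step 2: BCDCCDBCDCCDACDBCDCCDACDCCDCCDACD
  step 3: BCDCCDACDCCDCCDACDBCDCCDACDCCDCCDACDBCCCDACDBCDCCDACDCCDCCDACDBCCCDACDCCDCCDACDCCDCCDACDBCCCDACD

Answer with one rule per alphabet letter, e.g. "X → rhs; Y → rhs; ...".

A->BC, B->BCD, C->CCD, D->ACD

  step 2 ⇒ step 3: BCDCCDBCDCCDACDBCDCCDACDCCDCCDACD ⇒ BCD·CCD·ACD·CCD·CCD·ACD·BCD·CCD·ACD·CCD·CCD·ACD·BC·CCD·ACD·BCD·CCD·ACD·CCD·CCD·ACD·BC·CCD·ACD·CCD·CCD·ACD·CCD·CCD·ACD·BC·CCD·ACD
    A ↦ BC
    B ↦ BCD
    C ↦ CCD
    D ↦ ACD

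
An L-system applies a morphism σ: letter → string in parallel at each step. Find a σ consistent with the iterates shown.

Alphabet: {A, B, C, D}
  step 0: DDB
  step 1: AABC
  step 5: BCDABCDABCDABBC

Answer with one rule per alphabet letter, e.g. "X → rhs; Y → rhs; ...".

  step 0 ⇒ step 1: DDB ⇒ A·A·BC
    B ↦ BC
    D ↦ A
    A ↦ B  (constrained at step 1)
    C ↦ D  (constrained at step 1)

A->B, B->BC, C->D, D->A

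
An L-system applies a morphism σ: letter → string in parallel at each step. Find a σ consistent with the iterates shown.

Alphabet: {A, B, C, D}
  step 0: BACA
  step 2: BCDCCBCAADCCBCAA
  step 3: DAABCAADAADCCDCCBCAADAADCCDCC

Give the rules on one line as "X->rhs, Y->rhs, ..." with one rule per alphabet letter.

  step 2 ⇒ step 3: BCDCCBCAADCCBCAA ⇒ DA·A·BC·A·A·DA·A·DCC·DCC·BC·A·A·DA·A·DCC·DCC
    A ↦ DCC
    B ↦ DA
    C ↦ A
    D ↦ BC

A->DCC, B->DA, C->A, D->BC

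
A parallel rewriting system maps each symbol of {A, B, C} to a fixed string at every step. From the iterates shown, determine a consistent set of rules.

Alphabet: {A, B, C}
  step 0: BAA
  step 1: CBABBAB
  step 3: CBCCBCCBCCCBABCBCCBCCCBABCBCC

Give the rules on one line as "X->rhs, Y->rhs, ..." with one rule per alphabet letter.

  step 0 ⇒ step 1: BAA ⇒ C·BAB·BAB
    A ↦ BAB
    B ↦ C
    C ↦ BCC  (constrained at step 1)

A->BAB, B->C, C->BCC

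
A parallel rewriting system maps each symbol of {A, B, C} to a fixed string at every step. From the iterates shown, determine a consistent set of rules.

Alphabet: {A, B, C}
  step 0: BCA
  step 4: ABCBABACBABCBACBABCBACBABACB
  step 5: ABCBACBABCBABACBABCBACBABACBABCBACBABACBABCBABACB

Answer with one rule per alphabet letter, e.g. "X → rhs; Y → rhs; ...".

  step 4 ⇒ step 5: ABCBABACBABCBACBABCBACBABACB ⇒ AB·CB·A·CB·AB·CB·AB·A·CB·AB·CB·A·CB·AB·A·CB·AB·CB·A·CB·AB·A·CB·AB·CB·AB·A·CB
    A ↦ AB
    B ↦ CB
    C ↦ A

A->AB, B->CB, C->A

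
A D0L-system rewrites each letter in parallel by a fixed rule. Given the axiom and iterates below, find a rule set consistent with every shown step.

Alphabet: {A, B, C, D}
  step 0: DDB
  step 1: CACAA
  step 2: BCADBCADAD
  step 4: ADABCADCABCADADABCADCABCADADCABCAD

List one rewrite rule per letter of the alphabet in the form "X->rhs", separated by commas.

  step 1 ⇒ step 2: CACAA ⇒ BC·AD·BC·AD·AD
    A ↦ AD
    C ↦ BC
  step 0 ⇒ step 1: DDB ⇒ CA·CA·A
    B ↦ A
  step 0 ⇒ step 1: DDB ⇒ CA·CA·A
    D ↦ CA

A->AD, B->A, C->BC, D->CA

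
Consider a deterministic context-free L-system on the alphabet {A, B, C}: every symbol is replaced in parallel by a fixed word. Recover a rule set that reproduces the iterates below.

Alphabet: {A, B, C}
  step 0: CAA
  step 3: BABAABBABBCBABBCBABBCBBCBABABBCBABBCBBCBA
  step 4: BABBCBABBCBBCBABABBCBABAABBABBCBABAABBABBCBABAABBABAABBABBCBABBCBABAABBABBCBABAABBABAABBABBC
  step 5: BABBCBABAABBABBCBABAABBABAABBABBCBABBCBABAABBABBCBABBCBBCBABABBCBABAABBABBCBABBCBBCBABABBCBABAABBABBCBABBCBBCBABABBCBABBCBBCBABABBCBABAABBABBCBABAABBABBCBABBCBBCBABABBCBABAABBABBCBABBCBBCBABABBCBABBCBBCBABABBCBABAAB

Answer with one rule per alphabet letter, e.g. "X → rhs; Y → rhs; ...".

  step 4 ⇒ step 5: BABBCBABBCBBCBABABBCBABAABBABBCBABAABBABBCBABAABBABAABBABBCBABBCBABAABBABBCBABAABBABAABBABBC ⇒ BA·BBC·BA·BA·AB·BA·BBC·BA·BA·AB·BA·BA·AB·BA·BBC·BA·BBC·BA·BA·AB·BA·BBC·BA·BBC·BBC·BA·BA·BBC·BA·BA·AB·BA·BBC·BA·BBC·BBC·BA·BA·BBC·BA·BA·AB·BA·BBC·BA·BBC·BBC·BA·BA·BBC·BA·BBC·BBC·BA·BA·BBC·BA·BA·AB·BA·BBC·BA·BA·AB·BA·BBC·BA·BBC·BBC·BA·BA·BBC·BA·BA·AB·BA·BBC·BA·BBC·BBC·BA·BA·BBC·BA·BBC·BBC·BA·BA·BBC·BA·BA·AB
    A ↦ BBC
    B ↦ BA
    C ↦ AB

A->BBC, B->BA, C->AB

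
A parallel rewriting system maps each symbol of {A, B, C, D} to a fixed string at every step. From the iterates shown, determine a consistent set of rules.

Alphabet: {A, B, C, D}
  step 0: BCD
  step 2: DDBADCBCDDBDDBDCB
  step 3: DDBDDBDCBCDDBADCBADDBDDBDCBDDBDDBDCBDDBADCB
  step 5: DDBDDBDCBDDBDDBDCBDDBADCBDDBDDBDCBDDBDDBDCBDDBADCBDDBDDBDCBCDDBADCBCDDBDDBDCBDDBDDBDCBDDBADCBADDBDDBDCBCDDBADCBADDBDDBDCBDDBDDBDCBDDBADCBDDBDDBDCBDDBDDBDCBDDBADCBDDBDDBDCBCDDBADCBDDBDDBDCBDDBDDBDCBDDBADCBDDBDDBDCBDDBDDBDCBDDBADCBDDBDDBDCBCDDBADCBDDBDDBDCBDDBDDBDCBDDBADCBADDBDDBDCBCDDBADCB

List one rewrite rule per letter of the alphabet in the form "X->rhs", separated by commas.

  step 2 ⇒ step 3: DDBADCBCDDBDDBDCB ⇒ DDB·DDB·DCB·C·DDB·A·DCB·A·DDB·DDB·DCB·DDB·DDB·DCB·DDB·A·DCB
    A ↦ C
    B ↦ DCB
    C ↦ A
    D ↦ DDB

A->C, B->DCB, C->A, D->DDB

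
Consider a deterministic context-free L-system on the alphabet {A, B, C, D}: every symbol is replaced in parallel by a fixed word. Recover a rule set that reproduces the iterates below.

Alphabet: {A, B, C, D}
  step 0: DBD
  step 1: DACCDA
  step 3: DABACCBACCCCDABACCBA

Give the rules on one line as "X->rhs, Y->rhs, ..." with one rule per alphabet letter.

  step 0 ⇒ step 1: DBD ⇒ DA·CC·DA
    B ↦ CC
    D ↦ DA
    A ↦ BA  (constrained at step 1)
    C ↦ B  (constrained at step 1)

A->BA, B->CC, C->B, D->DA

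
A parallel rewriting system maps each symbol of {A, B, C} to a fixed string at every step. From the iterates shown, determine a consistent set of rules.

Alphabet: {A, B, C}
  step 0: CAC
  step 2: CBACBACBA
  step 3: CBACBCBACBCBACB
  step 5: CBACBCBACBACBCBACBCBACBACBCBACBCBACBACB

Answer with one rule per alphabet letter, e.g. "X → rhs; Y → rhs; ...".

  step 2 ⇒ step 3: CBACBACBA ⇒ CB·A·CB·CB·A·CB·CB·A·CB
    A ↦ CB
    B ↦ A
    C ↦ CB

A->CB, B->A, C->CB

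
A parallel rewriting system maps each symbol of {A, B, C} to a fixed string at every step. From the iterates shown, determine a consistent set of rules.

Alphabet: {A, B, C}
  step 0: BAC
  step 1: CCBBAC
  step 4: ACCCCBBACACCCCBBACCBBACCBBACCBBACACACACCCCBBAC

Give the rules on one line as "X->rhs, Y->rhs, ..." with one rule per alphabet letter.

A->CBB, B->C, C->AC

  step 0 ⇒ step 1: BAC ⇒ C·CBB·AC
    A ↦ CBB
    B ↦ C
    C ↦ AC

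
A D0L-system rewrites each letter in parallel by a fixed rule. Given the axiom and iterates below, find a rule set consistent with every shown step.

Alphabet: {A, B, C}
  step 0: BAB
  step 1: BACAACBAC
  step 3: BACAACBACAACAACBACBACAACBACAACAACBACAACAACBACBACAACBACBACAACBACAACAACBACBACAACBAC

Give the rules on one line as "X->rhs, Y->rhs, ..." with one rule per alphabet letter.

  step 0 ⇒ step 1: BAB ⇒ BAC·AAC·BAC
    A ↦ AAC
    B ↦ BAC
    C ↦ BAC  (constrained at step 1)

A->AAC, B->BAC, C->BAC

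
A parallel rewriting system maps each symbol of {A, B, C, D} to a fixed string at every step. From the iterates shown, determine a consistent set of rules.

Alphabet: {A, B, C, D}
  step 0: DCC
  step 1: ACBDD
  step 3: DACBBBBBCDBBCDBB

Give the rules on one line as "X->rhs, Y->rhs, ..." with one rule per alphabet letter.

A->C, B->BB, C->D, D->ACB

  step 0 ⇒ step 1: DCC ⇒ ACB·D·D
    C ↦ D
    D ↦ ACB
    A ↦ C  (constrained at step 1)
    B ↦ BB  (constrained at step 1)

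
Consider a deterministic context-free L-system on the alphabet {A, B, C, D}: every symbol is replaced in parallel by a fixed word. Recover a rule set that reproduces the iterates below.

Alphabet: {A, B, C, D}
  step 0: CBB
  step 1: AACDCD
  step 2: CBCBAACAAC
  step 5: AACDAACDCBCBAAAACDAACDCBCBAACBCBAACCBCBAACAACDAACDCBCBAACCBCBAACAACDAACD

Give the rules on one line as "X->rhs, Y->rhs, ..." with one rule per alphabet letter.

A->CB, B->CD, C->AA, D->C

  step 1 ⇒ step 2: AACDCD ⇒ CB·CB·AA·C·AA·C
    A ↦ CB
    C ↦ AA
    D ↦ C
  step 0 ⇒ step 1: CBB ⇒ AA·CD·CD
    B ↦ CD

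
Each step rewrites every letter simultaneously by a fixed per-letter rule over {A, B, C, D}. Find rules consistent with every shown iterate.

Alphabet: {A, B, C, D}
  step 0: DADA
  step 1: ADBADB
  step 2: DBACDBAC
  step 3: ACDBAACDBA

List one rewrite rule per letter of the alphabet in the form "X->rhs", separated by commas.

  step 2 ⇒ step 3: DBACDBAC ⇒ A·C·DB·A·A·C·DB·A
    A ↦ DB
    B ↦ C
    C ↦ A
    D ↦ A

A->DB, B->C, C->A, D->A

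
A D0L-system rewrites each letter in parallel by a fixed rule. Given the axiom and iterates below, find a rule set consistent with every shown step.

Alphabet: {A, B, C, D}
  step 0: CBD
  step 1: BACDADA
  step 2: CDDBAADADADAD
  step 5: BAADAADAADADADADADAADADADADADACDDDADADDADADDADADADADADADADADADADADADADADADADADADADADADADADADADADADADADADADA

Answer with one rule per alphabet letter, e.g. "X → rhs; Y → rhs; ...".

  step 1 ⇒ step 2: BACDADA ⇒ CD·D·BA·ADA·D·ADA·D
    A ↦ D
    B ↦ CD
    C ↦ BA
    D ↦ ADA

A->D, B->CD, C->BA, D->ADA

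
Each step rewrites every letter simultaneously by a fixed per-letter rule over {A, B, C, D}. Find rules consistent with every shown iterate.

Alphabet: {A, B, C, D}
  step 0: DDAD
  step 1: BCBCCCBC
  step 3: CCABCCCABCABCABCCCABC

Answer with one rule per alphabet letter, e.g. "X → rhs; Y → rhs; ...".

  step 0 ⇒ step 1: DDAD ⇒ BC·BC·CC·BC
    A ↦ CC
    D ↦ BC
    B ↦ A  (constrained at step 1)
    C ↦ BD  (constrained at step 1)

A->CC, B->A, C->BD, D->BC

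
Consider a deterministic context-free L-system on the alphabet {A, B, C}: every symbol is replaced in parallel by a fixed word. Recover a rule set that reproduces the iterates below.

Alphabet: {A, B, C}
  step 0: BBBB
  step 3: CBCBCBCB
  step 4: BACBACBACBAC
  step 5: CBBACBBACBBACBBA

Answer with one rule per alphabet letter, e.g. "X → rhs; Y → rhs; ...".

A->B, B->C, C->BA

  step 4 ⇒ step 5: BACBACBACBAC ⇒ C·B·BA·C·B·BA·C·B·BA·C·B·BA
    A ↦ B
    B ↦ C
    C ↦ BA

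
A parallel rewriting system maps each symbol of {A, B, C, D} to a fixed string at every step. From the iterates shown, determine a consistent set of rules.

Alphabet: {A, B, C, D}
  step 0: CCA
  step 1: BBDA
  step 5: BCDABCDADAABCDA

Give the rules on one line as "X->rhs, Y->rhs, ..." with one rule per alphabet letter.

A->DA, B->A, C->B, D->C

  step 0 ⇒ step 1: CCA ⇒ B·B·DA
    A ↦ DA
    C ↦ B
    B ↦ A  (constrained at step 1)
    D ↦ C  (constrained at step 1)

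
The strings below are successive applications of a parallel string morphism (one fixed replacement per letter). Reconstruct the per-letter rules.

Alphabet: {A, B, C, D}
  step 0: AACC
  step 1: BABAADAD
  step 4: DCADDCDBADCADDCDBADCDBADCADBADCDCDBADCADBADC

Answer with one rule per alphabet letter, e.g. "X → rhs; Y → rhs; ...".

A->BA, B->D, C->AD, D->DC

  step 0 ⇒ step 1: AACC ⇒ BA·BA·AD·AD
    A ↦ BA
    C ↦ AD
    B ↦ D  (constrained at step 1)
    D ↦ DC  (constrained at step 1)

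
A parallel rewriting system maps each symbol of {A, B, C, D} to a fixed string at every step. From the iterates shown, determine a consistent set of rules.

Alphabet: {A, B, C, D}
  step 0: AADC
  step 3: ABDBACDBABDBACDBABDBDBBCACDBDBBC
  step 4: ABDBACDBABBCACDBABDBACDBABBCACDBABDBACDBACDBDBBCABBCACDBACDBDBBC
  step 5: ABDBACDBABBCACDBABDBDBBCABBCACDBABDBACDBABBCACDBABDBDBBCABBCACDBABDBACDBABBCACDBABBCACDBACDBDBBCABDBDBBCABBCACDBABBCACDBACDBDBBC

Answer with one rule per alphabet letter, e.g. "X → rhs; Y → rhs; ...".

A->AB, B->DB, C->BC, D->AC

  step 4 ⇒ step 5: ABDBACDBABBCACDBABDBACDBABBCACDBABDBACDBACDBDBBCABBCACDBACDBDBBC ⇒ AB·DB·AC·DB·AB·BC·AC·DB·AB·DB·DB·BC·AB·BC·AC·DB·AB·DB·AC·DB·AB·BC·AC·DB·AB·DB·DB·BC·AB·BC·AC·DB·AB·DB·AC·DB·AB·BC·AC·DB·AB·BC·AC·DB·AC·DB·DB·BC·AB·DB·DB·BC·AB·BC·AC·DB·AB·BC·AC·DB·AC·DB·DB·BC
    A ↦ AB
    B ↦ DB
    C ↦ BC
    D ↦ AC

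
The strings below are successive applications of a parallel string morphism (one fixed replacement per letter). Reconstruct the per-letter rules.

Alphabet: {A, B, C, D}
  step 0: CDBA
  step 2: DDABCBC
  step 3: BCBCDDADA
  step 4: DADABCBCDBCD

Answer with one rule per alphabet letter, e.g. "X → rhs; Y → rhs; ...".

  step 3 ⇒ step 4: BCBCDDADA ⇒ D·A·D·A·BC·BC·D·BC·D
    A ↦ D
    B ↦ D
    C ↦ A
    D ↦ BC

A->D, B->D, C->A, D->BC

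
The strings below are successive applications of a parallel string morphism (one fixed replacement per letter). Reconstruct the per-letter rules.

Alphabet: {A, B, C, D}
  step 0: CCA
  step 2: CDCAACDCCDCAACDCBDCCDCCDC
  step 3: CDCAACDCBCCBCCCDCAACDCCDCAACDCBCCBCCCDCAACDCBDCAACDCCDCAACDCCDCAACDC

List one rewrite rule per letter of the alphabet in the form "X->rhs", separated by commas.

A->BCC, B->BDC, C->CDC, D->AA

  step 2 ⇒ step 3: CDCAACDCCDCAACDCBDCCDCCDC ⇒ CDC·AA·CDC·BCC·BCC·CDC·AA·CDC·CDC·AA·CDC·BCC·BCC·CDC·AA·CDC·BDC·AA·CDC·CDC·AA·CDC·CDC·AA·CDC
    A ↦ BCC
    B ↦ BDC
    C ↦ CDC
    D ↦ AA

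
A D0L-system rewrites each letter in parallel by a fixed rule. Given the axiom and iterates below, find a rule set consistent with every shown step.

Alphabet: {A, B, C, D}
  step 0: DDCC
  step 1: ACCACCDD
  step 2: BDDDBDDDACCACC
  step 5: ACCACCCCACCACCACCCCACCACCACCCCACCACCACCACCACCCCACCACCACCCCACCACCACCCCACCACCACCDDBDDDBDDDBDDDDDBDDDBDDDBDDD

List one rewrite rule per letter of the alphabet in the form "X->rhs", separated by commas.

  step 1 ⇒ step 2: ACCACCDD ⇒ BD·D·D·BD·D·D·ACC·ACC
    A ↦ BD
    C ↦ D
    D ↦ ACC
    B ↦ CC  (constrained at step 2)

A->BD, B->CC, C->D, D->ACC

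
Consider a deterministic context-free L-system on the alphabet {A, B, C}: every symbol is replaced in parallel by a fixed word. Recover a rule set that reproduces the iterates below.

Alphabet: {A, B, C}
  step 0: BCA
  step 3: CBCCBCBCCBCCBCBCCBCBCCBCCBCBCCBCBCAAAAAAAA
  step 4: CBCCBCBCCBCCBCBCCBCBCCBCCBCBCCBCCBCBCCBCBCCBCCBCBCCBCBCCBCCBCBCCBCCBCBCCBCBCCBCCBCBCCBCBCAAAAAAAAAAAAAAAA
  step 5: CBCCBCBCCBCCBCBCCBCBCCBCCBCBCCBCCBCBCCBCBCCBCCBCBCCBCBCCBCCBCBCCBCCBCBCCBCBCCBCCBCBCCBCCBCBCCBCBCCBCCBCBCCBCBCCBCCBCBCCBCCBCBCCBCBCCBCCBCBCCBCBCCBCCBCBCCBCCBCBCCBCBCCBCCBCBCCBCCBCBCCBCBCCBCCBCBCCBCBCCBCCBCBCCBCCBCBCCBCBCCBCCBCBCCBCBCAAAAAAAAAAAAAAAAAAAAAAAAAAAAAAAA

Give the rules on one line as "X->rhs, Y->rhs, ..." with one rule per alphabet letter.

  step 4 ⇒ step 5: CBCCBCBCCBCCBCBCCBCBCCBCCBCBCCBCCBCBCCBCBCCBCCBCBCCBCBCCBCCBCBCCBCCBCBCCBCBCCBCCBCBCCBCBCAAAAAAAAAAAAAAAA ⇒ CBC·CB·CBC·CBC·CB·CBC·CB·CBC·CBC·CB·CBC·CBC·CB·CBC·CB·CBC·CBC·CB·CBC·CB·CBC·CBC·CB·CBC·CBC·CB·CBC·CB·CBC·CBC·CB·CBC·CBC·CB·CBC·CB·CBC·CBC·CB·CBC·CB·CBC·CBC·CB·CBC·CBC·CB·CBC·CB·CBC·CBC·CB·CBC·CB·CBC·CBC·CB·CBC·CBC·CB·CBC·CB·CBC·CBC·CB·CBC·CBC·CB·CBC·CB·CBC·CBC·CB·CBC·CB·CBC·CBC·CB·CBC·CBC·CB·CBC·CB·CBC·CBC·CB·CBC·CB·CBC·AA·AA·AA·AA·AA·AA·AA·AA·AA·AA·AA·AA·AA·AA·AA·AA
    A ↦ AA
    B ↦ CB
    C ↦ CBC

A->AA, B->CB, C->CBC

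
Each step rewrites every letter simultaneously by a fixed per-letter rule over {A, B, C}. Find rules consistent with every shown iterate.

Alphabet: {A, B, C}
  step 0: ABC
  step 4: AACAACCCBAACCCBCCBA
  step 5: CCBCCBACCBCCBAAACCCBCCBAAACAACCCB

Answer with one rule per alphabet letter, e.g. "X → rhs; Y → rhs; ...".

A->CCB, B->C, C->A

  step 4 ⇒ step 5: AACAACCCBAACCCBCCBA ⇒ CCB·CCB·A·CCB·CCB·A·A·A·C·CCB·CCB·A·A·A·C·A·A·C·CCB
    A ↦ CCB
    B ↦ C
    C ↦ A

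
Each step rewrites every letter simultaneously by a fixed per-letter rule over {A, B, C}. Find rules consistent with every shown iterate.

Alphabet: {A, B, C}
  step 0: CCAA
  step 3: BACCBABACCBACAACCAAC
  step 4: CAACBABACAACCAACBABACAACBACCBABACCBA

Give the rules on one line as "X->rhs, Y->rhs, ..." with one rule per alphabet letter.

A->C, B->CAA, C->BA

  step 3 ⇒ step 4: BACCBABACCBACAACCAAC ⇒ CAA·C·BA·BA·CAA·C·CAA·C·BA·BA·CAA·C·BA·C·C·BA·BA·C·C·BA
    A ↦ C
    B ↦ CAA
    C ↦ BA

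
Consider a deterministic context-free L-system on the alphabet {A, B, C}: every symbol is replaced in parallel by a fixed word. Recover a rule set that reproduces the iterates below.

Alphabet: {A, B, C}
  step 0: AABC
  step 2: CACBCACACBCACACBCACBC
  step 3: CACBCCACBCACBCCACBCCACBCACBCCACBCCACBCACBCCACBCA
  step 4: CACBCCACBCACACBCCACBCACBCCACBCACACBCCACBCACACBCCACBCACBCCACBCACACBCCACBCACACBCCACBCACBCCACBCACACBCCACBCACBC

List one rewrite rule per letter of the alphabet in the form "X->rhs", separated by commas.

A->CBC, B->CB, C->CA

  step 3 ⇒ step 4: CACBCCACBCACBCCACBCCACBCACBCCACBCCACBCACBCCACBCA ⇒ CA·CBC·CA·CB·CA·CA·CBC·CA·CB·CA·CBC·CA·CB·CA·CA·CBC·CA·CB·CA·CA·CBC·CA·CB·CA·CBC·CA·CB·CA·CA·CBC·CA·CB·CA·CA·CBC·CA·CB·CA·CBC·CA·CB·CA·CA·CBC·CA·CB·CA·CBC
    A ↦ CBC
    B ↦ CB
    C ↦ CA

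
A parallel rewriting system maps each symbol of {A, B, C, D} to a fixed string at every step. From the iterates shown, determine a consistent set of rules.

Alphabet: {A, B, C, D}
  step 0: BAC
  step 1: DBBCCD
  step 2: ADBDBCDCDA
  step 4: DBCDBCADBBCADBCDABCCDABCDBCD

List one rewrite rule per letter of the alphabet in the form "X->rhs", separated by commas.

  step 1 ⇒ step 2: DBBCCD ⇒ A·DB·DB·CD·CD·A
    B ↦ DB
    C ↦ CD
    D ↦ A
  step 0 ⇒ step 1: BAC ⇒ DB·BC·CD
    A ↦ BC

A->BC, B->DB, C->CD, D->A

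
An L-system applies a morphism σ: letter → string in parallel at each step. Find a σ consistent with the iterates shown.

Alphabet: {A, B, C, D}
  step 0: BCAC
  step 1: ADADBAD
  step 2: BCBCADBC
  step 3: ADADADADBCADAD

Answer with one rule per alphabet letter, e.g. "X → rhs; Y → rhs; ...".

A->B, B->AD, C->AD, D->C

  step 2 ⇒ step 3: BCBCADBC ⇒ AD·AD·AD·AD·B·C·AD·AD
    A ↦ B
    B ↦ AD
    C ↦ AD
    D ↦ C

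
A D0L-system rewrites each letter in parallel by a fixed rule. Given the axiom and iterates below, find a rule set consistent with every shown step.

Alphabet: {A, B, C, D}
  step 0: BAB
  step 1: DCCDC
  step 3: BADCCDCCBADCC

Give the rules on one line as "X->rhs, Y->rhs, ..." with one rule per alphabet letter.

  step 0 ⇒ step 1: BAB ⇒ DC·C·DC
    A ↦ C
    B ↦ DC
    C ↦ BA  (constrained at step 1)
    D ↦ C  (constrained at step 1)

A->C, B->DC, C->BA, D->C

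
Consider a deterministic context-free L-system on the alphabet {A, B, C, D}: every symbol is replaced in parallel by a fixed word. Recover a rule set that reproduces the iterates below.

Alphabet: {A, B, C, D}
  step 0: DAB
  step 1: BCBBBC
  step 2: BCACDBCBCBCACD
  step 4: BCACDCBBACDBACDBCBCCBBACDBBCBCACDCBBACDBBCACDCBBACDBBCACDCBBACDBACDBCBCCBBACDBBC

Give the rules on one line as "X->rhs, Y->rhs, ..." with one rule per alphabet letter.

  step 1 ⇒ step 2: BCBBBC ⇒ BC·ACD·BC·BC·BC·ACD
    B ↦ BC
    C ↦ ACD
  step 0 ⇒ step 1: DAB ⇒ B·CBB·BC
    A ↦ CBB
  step 0 ⇒ step 1: DAB ⇒ B·CBB·BC
    D ↦ B

A->CBB, B->BC, C->ACD, D->B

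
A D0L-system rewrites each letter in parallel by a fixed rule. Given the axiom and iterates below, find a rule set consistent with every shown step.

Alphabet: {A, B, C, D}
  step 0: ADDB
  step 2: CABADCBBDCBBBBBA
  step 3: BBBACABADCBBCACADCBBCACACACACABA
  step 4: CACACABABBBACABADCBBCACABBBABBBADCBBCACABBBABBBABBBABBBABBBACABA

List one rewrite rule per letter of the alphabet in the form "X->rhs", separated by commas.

  step 3 ⇒ step 4: BBBACABADCBBCACADCBBCACACACACABA ⇒ CA·CA·CA·BA·BB·BA·CA·BA·DC·BB·CA·CA·BB·BA·BB·BA·DC·BB·CA·CA·BB·BA·BB·BA·BB·BA·BB·BA·BB·BA·CA·BA
    A ↦ BA
    B ↦ CA
    C ↦ BB
    D ↦ DC

A->BA, B->CA, C->BB, D->DC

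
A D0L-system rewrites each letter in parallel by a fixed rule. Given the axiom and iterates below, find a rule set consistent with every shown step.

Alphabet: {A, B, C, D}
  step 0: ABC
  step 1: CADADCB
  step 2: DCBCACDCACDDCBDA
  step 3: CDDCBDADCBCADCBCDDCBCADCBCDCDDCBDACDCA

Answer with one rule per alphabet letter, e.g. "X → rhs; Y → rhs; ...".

A->CA, B->DA, C->DCB, D->CD

  step 2 ⇒ step 3: DCBCACDCACDDCBDA ⇒ CD·DCB·DA·DCB·CA·DCB·CD·DCB·CA·DCB·CD·CD·DCB·DA·CD·CA
    A ↦ CA
    B ↦ DA
    C ↦ DCB
    D ↦ CD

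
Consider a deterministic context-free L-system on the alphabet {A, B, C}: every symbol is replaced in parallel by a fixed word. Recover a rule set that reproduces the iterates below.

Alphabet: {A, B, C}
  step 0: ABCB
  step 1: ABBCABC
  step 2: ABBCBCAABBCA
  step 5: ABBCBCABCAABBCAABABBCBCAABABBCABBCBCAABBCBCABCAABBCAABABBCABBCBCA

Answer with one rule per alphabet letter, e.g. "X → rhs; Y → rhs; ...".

A->AB, B->BC, C->A

  step 1 ⇒ step 2: ABBCABC ⇒ AB·BC·BC·A·AB·BC·A
    A ↦ AB
    B ↦ BC
    C ↦ A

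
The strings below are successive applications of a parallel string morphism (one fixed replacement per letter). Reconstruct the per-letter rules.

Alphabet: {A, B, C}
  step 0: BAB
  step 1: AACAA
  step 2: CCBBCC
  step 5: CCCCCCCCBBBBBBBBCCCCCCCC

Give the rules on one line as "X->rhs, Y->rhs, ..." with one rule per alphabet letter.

  step 1 ⇒ step 2: AACAA ⇒ C·C·BB·C·C
    A ↦ C
    C ↦ BB
  step 0 ⇒ step 1: BAB ⇒ AA·C·AA
    B ↦ AA

A->C, B->AA, C->BB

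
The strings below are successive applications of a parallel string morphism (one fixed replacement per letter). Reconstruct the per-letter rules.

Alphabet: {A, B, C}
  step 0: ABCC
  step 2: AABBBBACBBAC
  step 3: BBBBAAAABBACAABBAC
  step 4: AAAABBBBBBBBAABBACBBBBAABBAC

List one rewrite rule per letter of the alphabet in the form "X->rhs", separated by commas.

A->BB, B->A, C->AC

  step 3 ⇒ step 4: BBBBAAAABBACAABBAC ⇒ A·A·A·A·BB·BB·BB·BB·A·A·BB·AC·BB·BB·A·A·BB·AC
    A ↦ BB
    B ↦ A
    C ↦ AC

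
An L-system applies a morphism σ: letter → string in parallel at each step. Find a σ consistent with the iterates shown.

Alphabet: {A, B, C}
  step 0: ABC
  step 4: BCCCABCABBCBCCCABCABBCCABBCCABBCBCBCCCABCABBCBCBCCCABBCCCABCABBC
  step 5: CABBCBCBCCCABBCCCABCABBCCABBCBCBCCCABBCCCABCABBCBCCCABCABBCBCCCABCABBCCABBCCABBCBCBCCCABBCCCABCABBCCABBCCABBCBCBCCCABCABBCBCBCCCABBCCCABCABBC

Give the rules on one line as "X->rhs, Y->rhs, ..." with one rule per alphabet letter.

  step 4 ⇒ step 5: BCCCABCABBCBCCCABCABBCCABBCCABBCBCBCCCABCABBCBCBCCCABBCCCABCABBC ⇒ CAB·BC·BC·BC·C·CAB·BC·C·CAB·CAB·BC·CAB·BC·BC·BC·C·CAB·BC·C·CAB·CAB·BC·BC·C·CAB·CAB·BC·BC·C·CAB·CAB·BC·CAB·BC·CAB·BC·BC·BC·C·CAB·BC·C·CAB·CAB·BC·CAB·BC·CAB·BC·BC·BC·C·CAB·CAB·BC·BC·BC·C·CAB·BC·C·CAB·CAB·BC
    A ↦ C
    B ↦ CAB
    C ↦ BC

A->C, B->CAB, C->BC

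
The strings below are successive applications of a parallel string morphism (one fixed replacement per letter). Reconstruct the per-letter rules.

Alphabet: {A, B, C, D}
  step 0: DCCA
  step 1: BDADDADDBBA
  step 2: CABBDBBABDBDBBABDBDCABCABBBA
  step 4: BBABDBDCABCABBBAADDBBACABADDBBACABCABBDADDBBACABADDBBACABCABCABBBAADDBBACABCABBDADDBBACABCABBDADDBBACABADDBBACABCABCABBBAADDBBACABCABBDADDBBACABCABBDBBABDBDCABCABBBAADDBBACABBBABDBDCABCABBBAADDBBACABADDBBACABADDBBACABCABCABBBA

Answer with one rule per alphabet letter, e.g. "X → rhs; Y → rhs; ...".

A->BBA, B->CAB, C->ADD, D->BD

  step 1 ⇒ step 2: BDADDADDBBA ⇒ CAB·BD·BBA·BD·BD·BBA·BD·BD·CAB·CAB·BBA
    A ↦ BBA
    B ↦ CAB
    D ↦ BD
  step 0 ⇒ step 1: DCCA ⇒ BD·ADD·ADD·BBA
    C ↦ ADD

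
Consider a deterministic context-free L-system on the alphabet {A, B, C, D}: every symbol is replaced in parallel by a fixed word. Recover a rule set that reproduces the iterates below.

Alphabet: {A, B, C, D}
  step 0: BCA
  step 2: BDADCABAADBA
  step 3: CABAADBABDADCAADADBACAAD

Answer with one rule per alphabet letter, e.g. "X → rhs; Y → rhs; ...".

  step 2 ⇒ step 3: BDADCABAADBA ⇒ CA·BA·AD·BA·BD·AD·CA·AD·AD·BA·CA·AD
    A ↦ AD
    B ↦ CA
    C ↦ BD
    D ↦ BA

A->AD, B->CA, C->BD, D->BA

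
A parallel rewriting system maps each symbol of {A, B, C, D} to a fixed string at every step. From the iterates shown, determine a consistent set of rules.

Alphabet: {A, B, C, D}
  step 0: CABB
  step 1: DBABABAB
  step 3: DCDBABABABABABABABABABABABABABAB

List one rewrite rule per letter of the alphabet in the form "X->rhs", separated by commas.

  step 0 ⇒ step 1: CABB ⇒ DB·AB·AB·AB
    A ↦ AB
    B ↦ AB
    C ↦ DB
    D ↦ DC  (constrained at step 1)

A->AB, B->AB, C->DB, D->DC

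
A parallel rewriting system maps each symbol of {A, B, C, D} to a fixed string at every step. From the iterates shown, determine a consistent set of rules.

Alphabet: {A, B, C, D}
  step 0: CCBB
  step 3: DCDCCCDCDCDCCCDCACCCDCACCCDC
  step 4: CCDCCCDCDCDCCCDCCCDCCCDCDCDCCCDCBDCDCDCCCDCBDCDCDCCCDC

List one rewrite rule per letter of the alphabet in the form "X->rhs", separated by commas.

  step 3 ⇒ step 4: DCDCCCDCDCDCCCDCACCCDCACCCDC ⇒ CC·DC·CC·DC·DC·DC·CC·DC·CC·DC·CC·DC·DC·DC·CC·DC·B·DC·DC·DC·CC·DC·B·DC·DC·DC·CC·DC
    A ↦ B
    C ↦ DC
    D ↦ CC
    B ↦ AC  (constrained at step 0)

A->B, B->AC, C->DC, D->CC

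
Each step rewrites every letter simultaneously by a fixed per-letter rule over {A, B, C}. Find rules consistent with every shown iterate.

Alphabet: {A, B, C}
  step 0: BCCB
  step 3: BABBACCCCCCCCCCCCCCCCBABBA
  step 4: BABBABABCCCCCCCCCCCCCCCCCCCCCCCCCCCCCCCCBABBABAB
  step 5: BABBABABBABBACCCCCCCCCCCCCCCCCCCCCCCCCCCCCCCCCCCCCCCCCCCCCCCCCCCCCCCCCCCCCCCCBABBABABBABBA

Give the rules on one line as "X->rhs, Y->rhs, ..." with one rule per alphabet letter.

A->B, B->BA, C->CC

  step 4 ⇒ step 5: BABBABABCCCCCCCCCCCCCCCCCCCCCCCCCCCCCCCCBABBABAB ⇒ BA·B·BA·BA·B·BA·B·BA·CC·CC·CC·CC·CC·CC·CC·CC·CC·CC·CC·CC·CC·CC·CC·CC·CC·CC·CC·CC·CC·CC·CC·CC·CC·CC·CC·CC·CC·CC·CC·CC·BA·B·BA·BA·B·BA·B·BA
    A ↦ B
    B ↦ BA
    C ↦ CC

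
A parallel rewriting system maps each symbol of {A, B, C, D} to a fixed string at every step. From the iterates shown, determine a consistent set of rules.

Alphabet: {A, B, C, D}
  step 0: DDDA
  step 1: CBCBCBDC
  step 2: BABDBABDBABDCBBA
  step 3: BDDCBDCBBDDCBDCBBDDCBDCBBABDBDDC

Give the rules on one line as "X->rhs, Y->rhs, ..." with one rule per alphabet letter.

  step 2 ⇒ step 3: BABDBABDBABDCBBA ⇒ BD·DC·BD·CB·BD·DC·BD·CB·BD·DC·BD·CB·BA·BD·BD·DC
    A ↦ DC
    B ↦ BD
    C ↦ BA
    D ↦ CB

A->DC, B->BD, C->BA, D->CB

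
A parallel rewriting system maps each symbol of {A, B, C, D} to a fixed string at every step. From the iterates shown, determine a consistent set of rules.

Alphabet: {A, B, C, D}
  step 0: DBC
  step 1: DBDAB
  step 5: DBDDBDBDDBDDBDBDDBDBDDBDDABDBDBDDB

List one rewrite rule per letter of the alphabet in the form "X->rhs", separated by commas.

  step 0 ⇒ step 1: DBC ⇒ DB·D·AB
    B ↦ D
    C ↦ AB
    D ↦ DB
    A ↦ BC  (constrained at step 1)

A->BC, B->D, C->AB, D->DB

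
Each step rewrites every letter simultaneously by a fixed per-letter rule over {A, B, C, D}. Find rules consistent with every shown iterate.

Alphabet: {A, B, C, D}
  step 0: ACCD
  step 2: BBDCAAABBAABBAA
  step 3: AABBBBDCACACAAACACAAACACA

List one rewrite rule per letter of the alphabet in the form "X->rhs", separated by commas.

A->CA, B->A, C->BBD, D->BB

  step 2 ⇒ step 3: BBDCAAABBAABBAA ⇒ A·A·BB·BBD·CA·CA·CA·A·A·CA·CA·A·A·CA·CA
    A ↦ CA
    B ↦ A
    C ↦ BBD
    D ↦ BB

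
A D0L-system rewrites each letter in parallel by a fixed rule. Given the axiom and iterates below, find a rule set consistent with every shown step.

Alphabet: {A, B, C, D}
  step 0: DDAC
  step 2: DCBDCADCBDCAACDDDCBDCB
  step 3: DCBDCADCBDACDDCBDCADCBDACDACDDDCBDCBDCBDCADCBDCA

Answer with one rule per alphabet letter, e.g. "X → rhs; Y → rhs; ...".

  step 2 ⇒ step 3: DCBDCADCBDCAACDDDCBDCB ⇒ DCB·D·CA·DCB·D·ACD·DCB·D·CA·DCB·D·ACD·ACD·D·DCB·DCB·DCB·D·CA·DCB·D·CA
    A ↦ ACD
    B ↦ CA
    C ↦ D
    D ↦ DCB

A->ACD, B->CA, C->D, D->DCB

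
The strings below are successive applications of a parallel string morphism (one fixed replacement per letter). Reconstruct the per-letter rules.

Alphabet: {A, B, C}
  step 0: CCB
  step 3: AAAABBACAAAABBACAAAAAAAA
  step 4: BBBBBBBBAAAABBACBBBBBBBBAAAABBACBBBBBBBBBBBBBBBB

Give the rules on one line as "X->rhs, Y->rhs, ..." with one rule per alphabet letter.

  step 3 ⇒ step 4: AAAABBACAAAABBACAAAAAAAA ⇒ BB·BB·BB·BB·AA·AA·BB·AC·BB·BB·BB·BB·AA·AA·BB·AC·BB·BB·BB·BB·BB·BB·BB·BB
    A ↦ BB
    B ↦ AA
    C ↦ AC

A->BB, B->AA, C->AC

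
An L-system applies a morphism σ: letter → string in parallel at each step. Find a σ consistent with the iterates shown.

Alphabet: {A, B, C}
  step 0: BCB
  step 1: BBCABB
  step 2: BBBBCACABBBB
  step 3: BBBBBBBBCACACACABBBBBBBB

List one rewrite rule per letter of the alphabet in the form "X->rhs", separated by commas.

A->CA, B->BB, C->CA

  step 2 ⇒ step 3: BBBBCACABBBB ⇒ BB·BB·BB·BB·CA·CA·CA·CA·BB·BB·BB·BB
    A ↦ CA
    B ↦ BB
    C ↦ CA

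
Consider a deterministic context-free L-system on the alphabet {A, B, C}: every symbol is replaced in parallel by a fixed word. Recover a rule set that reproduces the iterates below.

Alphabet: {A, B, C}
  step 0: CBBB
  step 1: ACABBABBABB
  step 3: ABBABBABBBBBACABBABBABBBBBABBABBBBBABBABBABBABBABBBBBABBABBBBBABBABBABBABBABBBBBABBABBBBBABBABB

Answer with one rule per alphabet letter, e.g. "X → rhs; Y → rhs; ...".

A->BBB, B->ABB, C->AC

  step 0 ⇒ step 1: CBBB ⇒ AC·ABB·ABB·ABB
    B ↦ ABB
    C ↦ AC
    A ↦ BBB  (constrained at step 1)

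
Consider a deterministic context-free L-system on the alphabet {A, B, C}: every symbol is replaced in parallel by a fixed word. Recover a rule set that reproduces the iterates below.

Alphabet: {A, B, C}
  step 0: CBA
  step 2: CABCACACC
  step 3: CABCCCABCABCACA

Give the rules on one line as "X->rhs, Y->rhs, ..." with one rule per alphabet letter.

A->B, B->CC, C->CA

  step 2 ⇒ step 3: CABCACACC ⇒ CA·B·CC·CA·B·CA·B·CA·CA
    A ↦ B
    B ↦ CC
    C ↦ CA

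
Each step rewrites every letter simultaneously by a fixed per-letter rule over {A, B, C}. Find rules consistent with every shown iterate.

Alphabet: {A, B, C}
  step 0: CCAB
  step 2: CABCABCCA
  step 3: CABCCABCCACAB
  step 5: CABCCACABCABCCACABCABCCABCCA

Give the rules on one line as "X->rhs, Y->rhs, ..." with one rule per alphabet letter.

A->B, B->C, C->CA

  step 2 ⇒ step 3: CABCABCCA ⇒ CA·B·C·CA·B·C·CA·CA·B
    A ↦ B
    B ↦ C
    C ↦ CA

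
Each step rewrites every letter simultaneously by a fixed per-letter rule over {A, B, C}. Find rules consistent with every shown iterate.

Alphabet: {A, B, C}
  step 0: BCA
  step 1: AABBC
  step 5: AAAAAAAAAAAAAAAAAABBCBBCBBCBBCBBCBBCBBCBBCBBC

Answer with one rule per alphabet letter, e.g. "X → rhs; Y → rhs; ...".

  step 0 ⇒ step 1: BCA ⇒ A·A·BBC
    A ↦ BBC
    B ↦ A
    C ↦ A

A->BBC, B->A, C->A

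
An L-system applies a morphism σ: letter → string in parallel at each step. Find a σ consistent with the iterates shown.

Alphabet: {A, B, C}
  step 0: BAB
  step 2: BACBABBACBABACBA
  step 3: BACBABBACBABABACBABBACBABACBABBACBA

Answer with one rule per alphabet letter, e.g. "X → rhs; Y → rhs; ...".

A->CBA, B->BA, C->B

  step 2 ⇒ step 3: BACBABBACBABACBA ⇒ BA·CBA·B·BA·CBA·BA·BA·CBA·B·BA·CBA·BA·CBA·B·BA·CBA
    A ↦ CBA
    B ↦ BA
    C ↦ B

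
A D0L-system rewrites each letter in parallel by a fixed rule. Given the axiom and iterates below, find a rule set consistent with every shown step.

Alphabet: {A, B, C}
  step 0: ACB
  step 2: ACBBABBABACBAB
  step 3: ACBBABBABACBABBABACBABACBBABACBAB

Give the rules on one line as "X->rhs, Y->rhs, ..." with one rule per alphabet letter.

  step 2 ⇒ step 3: ACBBABBABACBAB ⇒ AC·B·BAB·BAB·AC·BAB·BAB·AC·BAB·AC·B·BAB·AC·BAB
    A ↦ AC
    B ↦ BAB
    C ↦ B

A->AC, B->BAB, C->B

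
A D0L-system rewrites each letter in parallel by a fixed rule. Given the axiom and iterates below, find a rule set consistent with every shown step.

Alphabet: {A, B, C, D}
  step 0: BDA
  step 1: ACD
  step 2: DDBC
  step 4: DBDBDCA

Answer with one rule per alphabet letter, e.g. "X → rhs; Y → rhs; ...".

  step 1 ⇒ step 2: ACD ⇒ D·DB·C
    A ↦ D
    C ↦ DB
    D ↦ C
  step 0 ⇒ step 1: BDA ⇒ A·C·D
    B ↦ A

A->D, B->A, C->DB, D->C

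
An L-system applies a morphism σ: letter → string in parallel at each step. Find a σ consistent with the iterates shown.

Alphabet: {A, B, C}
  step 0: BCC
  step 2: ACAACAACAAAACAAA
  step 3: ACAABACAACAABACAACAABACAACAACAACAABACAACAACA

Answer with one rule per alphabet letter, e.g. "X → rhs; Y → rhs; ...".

A->ACA, B->AA, C->AB

  step 2 ⇒ step 3: ACAACAACAAAACAAA ⇒ ACA·AB·ACA·ACA·AB·ACA·ACA·AB·ACA·ACA·ACA·ACA·AB·ACA·ACA·ACA
    A ↦ ACA
    C ↦ AB
    B ↦ AA  (constrained at step 0)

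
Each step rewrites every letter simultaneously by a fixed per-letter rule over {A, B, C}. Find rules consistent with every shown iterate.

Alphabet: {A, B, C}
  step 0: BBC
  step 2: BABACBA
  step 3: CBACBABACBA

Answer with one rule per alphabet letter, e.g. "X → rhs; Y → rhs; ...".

  step 2 ⇒ step 3: BABACBA ⇒ C·BA·C·BA·BA·C·BA
    A ↦ BA
    B ↦ C
    C ↦ BA

A->BA, B->C, C->BA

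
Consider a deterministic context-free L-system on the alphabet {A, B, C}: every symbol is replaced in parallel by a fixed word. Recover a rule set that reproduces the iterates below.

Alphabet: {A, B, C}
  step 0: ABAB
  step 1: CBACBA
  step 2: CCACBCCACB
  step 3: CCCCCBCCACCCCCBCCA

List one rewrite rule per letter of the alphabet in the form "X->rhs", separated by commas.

  step 2 ⇒ step 3: CCACBCCACB ⇒ CC·CC·CB·CC·A·CC·CC·CB·CC·A
    A ↦ CB
    B ↦ A
    C ↦ CC

A->CB, B->A, C->CC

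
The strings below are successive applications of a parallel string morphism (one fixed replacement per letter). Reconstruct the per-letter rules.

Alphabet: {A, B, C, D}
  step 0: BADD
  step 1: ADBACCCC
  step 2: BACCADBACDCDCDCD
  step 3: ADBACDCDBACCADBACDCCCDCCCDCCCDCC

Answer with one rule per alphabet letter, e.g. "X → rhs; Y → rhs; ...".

  step 2 ⇒ step 3: BACCADBACDCDCDCD ⇒ AD·BA·CD·CD·BA·CC·AD·BA·CD·CC·CD·CC·CD·CC·CD·CC
    A ↦ BA
    B ↦ AD
    C ↦ CD
    D ↦ CC

A->BA, B->AD, C->CD, D->CC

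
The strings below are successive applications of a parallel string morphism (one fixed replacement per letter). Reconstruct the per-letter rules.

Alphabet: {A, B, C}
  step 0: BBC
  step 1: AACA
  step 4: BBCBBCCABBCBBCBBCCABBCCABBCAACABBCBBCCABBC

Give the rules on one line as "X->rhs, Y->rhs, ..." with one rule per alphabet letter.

  step 0 ⇒ step 1: BBC ⇒ A·A·CA
    B ↦ A
    C ↦ CA
    A ↦ BBC  (constrained at step 1)

A->BBC, B->A, C->CA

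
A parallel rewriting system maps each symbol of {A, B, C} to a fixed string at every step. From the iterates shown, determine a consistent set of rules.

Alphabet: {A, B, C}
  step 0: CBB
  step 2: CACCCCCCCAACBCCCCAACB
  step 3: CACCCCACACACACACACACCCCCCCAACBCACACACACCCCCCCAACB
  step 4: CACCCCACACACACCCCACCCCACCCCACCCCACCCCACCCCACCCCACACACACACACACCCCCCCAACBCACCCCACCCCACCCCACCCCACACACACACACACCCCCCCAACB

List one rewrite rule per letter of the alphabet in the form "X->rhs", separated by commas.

  step 3 ⇒ step 4: CACCCCACACACACACACACCCCCCCAACBCACACACACCCCCCCAACB ⇒ CA·CCC·CA·CA·CA·CA·CCC·CA·CCC·CA·CCC·CA·CCC·CA·CCC·CA·CCC·CA·CCC·CA·CA·CA·CA·CA·CA·CA·CCC·CCC·CA·ACB·CA·CCC·CA·CCC·CA·CCC·CA·CCC·CA·CA·CA·CA·CA·CA·CA·CCC·CCC·CA·ACB
    A ↦ CCC
    B ↦ ACB
    C ↦ CA

A->CCC, B->ACB, C->CA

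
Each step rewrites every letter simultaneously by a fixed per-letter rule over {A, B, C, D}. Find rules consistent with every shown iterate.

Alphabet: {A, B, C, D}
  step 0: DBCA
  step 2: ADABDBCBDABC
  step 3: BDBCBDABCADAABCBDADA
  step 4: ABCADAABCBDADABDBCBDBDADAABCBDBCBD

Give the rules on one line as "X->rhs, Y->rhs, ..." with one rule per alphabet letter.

  step 3 ⇒ step 4: BDBCBDABCADAABCBDADA ⇒ A·BC·A·DA·A·BC·BD·A·DA·BD·BC·BD·BD·A·DA·A·BC·BD·BC·BD
    A ↦ BD
    B ↦ A
    C ↦ DA
    D ↦ BC

A->BD, B->A, C->DA, D->BC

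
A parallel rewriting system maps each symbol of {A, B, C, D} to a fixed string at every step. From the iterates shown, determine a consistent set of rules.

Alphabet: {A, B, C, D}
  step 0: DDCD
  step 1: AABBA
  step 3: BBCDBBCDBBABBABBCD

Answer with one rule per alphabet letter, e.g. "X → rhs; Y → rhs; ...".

  step 0 ⇒ step 1: DDCD ⇒ A·A·BB·A
    C ↦ BB
    D ↦ A
    A ↦ CB  (constrained at step 1)
    B ↦ CD  (constrained at step 1)

A->CB, B->CD, C->BB, D->A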